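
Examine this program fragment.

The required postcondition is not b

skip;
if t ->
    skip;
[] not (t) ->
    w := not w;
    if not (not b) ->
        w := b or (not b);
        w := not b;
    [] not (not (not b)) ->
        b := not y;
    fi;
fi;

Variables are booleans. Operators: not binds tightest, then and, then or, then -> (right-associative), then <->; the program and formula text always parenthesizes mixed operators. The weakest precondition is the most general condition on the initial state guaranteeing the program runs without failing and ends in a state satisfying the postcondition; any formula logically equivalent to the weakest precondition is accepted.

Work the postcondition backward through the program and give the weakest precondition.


Working backward. After the program, not b must hold.
Then branch requires not b; else branch requires (b -> (not b)) and ((not b) -> y).
Before the if: (t -> (not b)) and ((not t) -> ((b -> (not b)) and ((not b) -> y)))
Before skip: (t -> (not b)) and ((not t) -> ((b -> (not b)) and ((not b) -> y)))
Answer: WP = (t -> (not b)) and ((not t) -> ((b -> (not b)) and ((not b) -> y)))


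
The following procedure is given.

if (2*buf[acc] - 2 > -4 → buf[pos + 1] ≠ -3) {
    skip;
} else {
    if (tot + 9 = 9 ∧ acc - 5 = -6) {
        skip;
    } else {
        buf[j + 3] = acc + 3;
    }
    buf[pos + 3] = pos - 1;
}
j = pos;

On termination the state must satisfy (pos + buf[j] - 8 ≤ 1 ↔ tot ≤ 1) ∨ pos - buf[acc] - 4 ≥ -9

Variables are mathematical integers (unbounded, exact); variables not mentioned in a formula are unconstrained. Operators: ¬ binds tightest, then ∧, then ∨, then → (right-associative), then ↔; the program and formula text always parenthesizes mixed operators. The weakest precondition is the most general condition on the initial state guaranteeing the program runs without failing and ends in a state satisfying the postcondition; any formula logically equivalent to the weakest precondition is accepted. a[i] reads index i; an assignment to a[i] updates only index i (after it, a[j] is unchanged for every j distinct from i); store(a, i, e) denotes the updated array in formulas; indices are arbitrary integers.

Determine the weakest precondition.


Working backward. After the program, the postcondition (pos + buf[j] - 8 ≤ 1 ↔ tot ≤ 1) ∨ pos - buf[acc] - 4 ≥ -9 must hold; in canonical form it is (buf[j] + pos ≤ 9 ↔ tot ≤ 1) ∨ pos ≥ buf[acc] - 5.
Before j := pos: (buf[pos] + pos ≤ 9 ↔ tot ≤ 1) ∨ pos ≥ buf[acc] - 5
Then branch requires (buf[pos] + pos ≤ 9 ↔ tot ≤ 1) ∨ pos ≥ buf[acc] - 5; else branch requires ((tot = 0 ∧ acc = -1) → ((store(buf, pos + 3, pos - 1)[pos] + pos ≤ 9 ↔ tot ≤ 1) ∨ pos ≥ store(buf, pos + 3, pos - 1)[acc] - 5)) ∧ ((¬(tot = 0 ∧ acc = -1)) → ((store(store(buf, j + 3, acc + 3), pos + 3, pos - 1)[pos] + pos ≤ 9 ↔ tot ≤ 1) ∨ pos ≥ store(store(buf, j + 3, acc + 3), pos + 3, pos - 1)[acc] - 5)).
Before the if: ((2*buf[acc] > -2 → buf[pos + 1] ≠ -3) → ((buf[pos] + pos ≤ 9 ↔ tot ≤ 1) ∨ pos ≥ buf[acc] - 5)) ∧ ((¬(2*buf[acc] > -2 → buf[pos + 1] ≠ -3)) → (((tot = 0 ∧ acc = -1) → ((store(buf, pos + 3, pos - 1)[pos] + pos ≤ 9 ↔ tot ≤ 1) ∨ pos ≥ store(buf, pos + 3, pos - 1)[acc] - 5)) ∧ ((¬(tot = 0 ∧ acc = -1)) → ((store(store(buf, j + 3, acc + 3), pos + 3, pos - 1)[pos] + pos ≤ 9 ↔ tot ≤ 1) ∨ pos ≥ store(store(buf, j + 3, acc + 3), pos + 3, pos - 1)[acc] - 5))))
Answer: WP = ((2*buf[acc] > -2 → buf[pos + 1] ≠ -3) → ((buf[pos] + pos ≤ 9 ↔ tot ≤ 1) ∨ pos ≥ buf[acc] - 5)) ∧ ((¬(2*buf[acc] > -2 → buf[pos + 1] ≠ -3)) → (((tot = 0 ∧ acc = -1) → ((store(buf, pos + 3, pos - 1)[pos] + pos ≤ 9 ↔ tot ≤ 1) ∨ pos ≥ store(buf, pos + 3, pos - 1)[acc] - 5)) ∧ ((¬(tot = 0 ∧ acc = -1)) → ((store(store(buf, j + 3, acc + 3), pos + 3, pos - 1)[pos] + pos ≤ 9 ↔ tot ≤ 1) ∨ pos ≥ store(store(buf, j + 3, acc + 3), pos + 3, pos - 1)[acc] - 5))))


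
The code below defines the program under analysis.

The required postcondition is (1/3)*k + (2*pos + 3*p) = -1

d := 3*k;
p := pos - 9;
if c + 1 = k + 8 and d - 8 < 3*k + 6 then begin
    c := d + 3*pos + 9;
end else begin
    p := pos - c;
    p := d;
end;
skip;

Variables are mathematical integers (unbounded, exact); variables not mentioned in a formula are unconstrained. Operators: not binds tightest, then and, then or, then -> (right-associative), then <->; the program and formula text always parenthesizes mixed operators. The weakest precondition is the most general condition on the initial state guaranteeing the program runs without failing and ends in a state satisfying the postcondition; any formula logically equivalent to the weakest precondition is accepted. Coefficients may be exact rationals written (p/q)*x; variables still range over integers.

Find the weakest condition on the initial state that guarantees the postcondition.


Working backward. After the program, the postcondition (1/3)*k + (2*pos + 3*p) = -1 must hold; in canonical form it is (1/3)*k + 3*p + 2*pos = -1.
Before skip: (1/3)*k + 3*p + 2*pos = -1
Then branch requires (1/3)*k + 3*p + 2*pos = -1; else branch requires 3*d + (1/3)*k + 2*pos = -1.
Before the if: ((c = k + 7 and d < 3*k + 14) -> (1/3)*k + 3*p + 2*pos = -1) and ((not (c = k + 7 and d < 3*k + 14)) -> 3*d + (1/3)*k + 2*pos = -1)
Before p := pos - 9: ((c = k + 7 and d < 3*k + 14) -> (1/3)*k + 5*pos = 26) and ((not (c = k + 7 and d < 3*k + 14)) -> 3*d + (1/3)*k + 2*pos = -1)
Before d := 3*k: (c = k + 7 -> (1/3)*k + 5*pos = 26) and ((not (c = k + 7)) -> (28/3)*k + 2*pos = -1)
Answer: WP = (c = k + 7 -> (1/3)*k + 5*pos = 26) and ((not (c = k + 7)) -> (28/3)*k + 2*pos = -1)


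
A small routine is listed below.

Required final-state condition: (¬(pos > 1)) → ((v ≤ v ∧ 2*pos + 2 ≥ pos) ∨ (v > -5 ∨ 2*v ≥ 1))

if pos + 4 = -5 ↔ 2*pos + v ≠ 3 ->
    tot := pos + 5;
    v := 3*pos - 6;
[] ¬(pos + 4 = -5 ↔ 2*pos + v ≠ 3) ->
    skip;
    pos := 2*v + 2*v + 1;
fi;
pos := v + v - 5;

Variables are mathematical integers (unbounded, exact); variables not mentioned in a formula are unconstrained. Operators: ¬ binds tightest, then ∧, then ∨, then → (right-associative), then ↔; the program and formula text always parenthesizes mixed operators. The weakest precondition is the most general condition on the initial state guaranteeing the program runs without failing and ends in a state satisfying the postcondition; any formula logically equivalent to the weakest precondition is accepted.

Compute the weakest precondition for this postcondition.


Working backward. After the program, the postcondition (¬(pos > 1)) → ((v ≤ v ∧ 2*pos + 2 ≥ pos) ∨ (v > -5 ∨ 2*v ≥ 1)) must hold; in canonical form it is (¬(pos > 1)) → (pos ≥ -2 ∨ v > -5 ∨ 2*v ≥ 1).
Before pos := v + v - 5: (¬(2*v > 6)) → (2*v ≥ 3 ∨ v > -5 ∨ 2*v ≥ 1)
Then branch requires (¬(6*pos > 18)) → (6*pos ≥ 15 ∨ 3*pos > 1 ∨ 6*pos ≥ 13); else branch requires (¬(2*v > 6)) → (2*v ≥ 3 ∨ v > -5 ∨ 2*v ≥ 1).
Before the if: ((pos = -9 ↔ 2*pos + v ≠ 3) → ((¬(6*pos > 18)) → (6*pos ≥ 15 ∨ 3*pos > 1 ∨ 6*pos ≥ 13))) ∧ ((¬(pos = -9 ↔ 2*pos + v ≠ 3)) → ((¬(2*v > 6)) → (2*v ≥ 3 ∨ v > -5 ∨ 2*v ≥ 1)))
Answer: WP = ((pos = -9 ↔ 2*pos + v ≠ 3) → ((¬(6*pos > 18)) → (6*pos ≥ 15 ∨ 3*pos > 1 ∨ 6*pos ≥ 13))) ∧ ((¬(pos = -9 ↔ 2*pos + v ≠ 3)) → ((¬(2*v > 6)) → (2*v ≥ 3 ∨ v > -5 ∨ 2*v ≥ 1)))


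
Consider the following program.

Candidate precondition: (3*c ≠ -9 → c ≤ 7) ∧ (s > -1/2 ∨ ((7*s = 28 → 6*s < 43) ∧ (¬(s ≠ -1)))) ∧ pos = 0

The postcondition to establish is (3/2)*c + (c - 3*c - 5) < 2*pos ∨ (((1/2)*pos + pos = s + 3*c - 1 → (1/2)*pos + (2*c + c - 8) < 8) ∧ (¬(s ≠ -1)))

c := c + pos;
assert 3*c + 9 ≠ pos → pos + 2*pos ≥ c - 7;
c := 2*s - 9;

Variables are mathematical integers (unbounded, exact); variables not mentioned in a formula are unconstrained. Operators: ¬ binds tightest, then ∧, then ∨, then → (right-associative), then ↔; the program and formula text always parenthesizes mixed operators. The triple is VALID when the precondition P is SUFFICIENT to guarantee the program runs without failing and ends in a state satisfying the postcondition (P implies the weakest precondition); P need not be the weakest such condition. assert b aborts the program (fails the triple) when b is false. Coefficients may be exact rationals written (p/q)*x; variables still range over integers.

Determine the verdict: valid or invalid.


Working backward. After the program, the postcondition (3/2)*c + (c - 3*c - 5) < 2*pos ∨ (((1/2)*pos + pos = s + 3*c - 1 → (1/2)*pos + (2*c + c - 8) < 8) ∧ (¬(s ≠ -1))) must hold; in canonical form it is (1/2)*c + 2*pos > -5 ∨ (((3/2)*pos = 3*c + s - 1 → 3*c + (1/2)*pos < 16) ∧ (¬(s ≠ -1))).
Before c := 2*s - 9: 2*pos + s > -1/2 ∨ (((3/2)*pos = 7*s - 28 → (1/2)*pos + 6*s < 43) ∧ (¬(s ≠ -1)))
Before assert 3*c + 9 ≠ pos → pos + 2*pos ≥ c - 7: (3*c ≠ pos - 9 → 3*pos ≥ c - 7) ∧ (2*pos + s > -1/2 ∨ (((3/2)*pos = 7*s - 28 → (1/2)*pos + 6*s < 43) ∧ (¬(s ≠ -1))))
Before c := c + pos: (3*c + 2*pos ≠ -9 → 2*pos ≥ c - 7) ∧ (2*pos + s > -1/2 ∨ (((3/2)*pos = 7*s - 28 → (1/2)*pos + 6*s < 43) ∧ (¬(s ≠ -1))))
The weakest precondition is (3*c + 2*pos ≠ -9 → 2*pos ≥ c - 7) ∧ (2*pos + s > -1/2 ∨ (((3/2)*pos = 7*s - 28 → (1/2)*pos + 6*s < 43) ∧ (¬(s ≠ -1)))).
Check whether (3*c ≠ -9 → c ≤ 7) ∧ (s > -1/2 ∨ ((7*s = 28 → 6*s < 43) ∧ (¬(s ≠ -1)))) ∧ pos = 0 implies it.
Every state satisfying the precondition satisfies the weakest precondition: the implication holds.
Answer: valid


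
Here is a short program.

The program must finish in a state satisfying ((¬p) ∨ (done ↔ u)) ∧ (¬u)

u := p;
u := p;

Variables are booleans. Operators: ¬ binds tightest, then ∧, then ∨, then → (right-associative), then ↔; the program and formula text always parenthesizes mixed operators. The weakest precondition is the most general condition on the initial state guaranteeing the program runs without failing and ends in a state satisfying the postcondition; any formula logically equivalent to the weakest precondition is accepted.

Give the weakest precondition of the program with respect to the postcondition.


Working backward. After the program, ((¬p) ∨ (done ↔ u)) ∧ (¬u) must hold.
Before u := p: ((¬p) ∨ (done ↔ p)) ∧ (¬p)
Before u := p: ((¬p) ∨ (done ↔ p)) ∧ (¬p)
Answer: WP = ((¬p) ∨ (done ↔ p)) ∧ (¬p)


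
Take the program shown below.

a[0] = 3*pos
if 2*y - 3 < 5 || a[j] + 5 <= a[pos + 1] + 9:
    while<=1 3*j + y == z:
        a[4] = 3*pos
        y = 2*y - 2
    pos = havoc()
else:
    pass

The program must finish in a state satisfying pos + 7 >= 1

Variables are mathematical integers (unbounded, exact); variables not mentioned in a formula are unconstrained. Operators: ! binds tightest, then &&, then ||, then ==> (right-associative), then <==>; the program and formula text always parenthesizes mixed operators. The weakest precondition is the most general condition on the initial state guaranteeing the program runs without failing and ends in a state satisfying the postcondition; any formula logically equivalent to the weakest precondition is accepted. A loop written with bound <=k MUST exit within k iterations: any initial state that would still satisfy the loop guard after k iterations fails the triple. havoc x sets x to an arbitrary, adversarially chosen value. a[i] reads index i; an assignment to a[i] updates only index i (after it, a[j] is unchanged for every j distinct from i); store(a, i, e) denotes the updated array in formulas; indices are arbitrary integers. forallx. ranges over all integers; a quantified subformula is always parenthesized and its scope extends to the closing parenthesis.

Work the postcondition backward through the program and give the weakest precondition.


Working backward. After the program, the postcondition pos + 7 >= 1 must hold; in canonical form it is pos >= -6.
Then branch requires (3*j + y == z ==> ((!(3*j + 2*y == z + 2)) && (forall pos_1. pos_1 >= -6))) && ((!(3*j + y == z)) ==> (forall pos_1. pos_1 >= -6)); else branch requires pos >= -6.
Before the if: ((2*y < 8 || a[j] <= a[pos + 1] + 4) ==> ((3*j + y == z ==> ((!(3*j + 2*y == z + 2)) && (forall pos_1. pos_1 >= -6))) && ((!(3*j + y == z)) ==> (forall pos_1. pos_1 >= -6)))) && ((!(2*y < 8 || a[j] <= a[pos + 1] + 4)) ==> pos >= -6)
Before a[0] := 3*pos: ((2*y < 8 || store(a, 0, 3*pos)[j] <= store(a, 0, 3*pos)[pos + 1] + 4) ==> ((3*j + y == z ==> ((!(3*j + 2*y == z + 2)) && (forall pos_1. pos_1 >= -6))) && ((!(3*j + y == z)) ==> (forall pos_1. pos_1 >= -6)))) && ((!(2*y < 8 || store(a, 0, 3*pos)[j] <= store(a, 0, 3*pos)[pos + 1] + 4)) ==> pos >= -6)
Answer: WP = ((2*y < 8 || store(a, 0, 3*pos)[j] <= store(a, 0, 3*pos)[pos + 1] + 4) ==> ((3*j + y == z ==> ((!(3*j + 2*y == z + 2)) && (forall pos_1. pos_1 >= -6))) && ((!(3*j + y == z)) ==> (forall pos_1. pos_1 >= -6)))) && ((!(2*y < 8 || store(a, 0, 3*pos)[j] <= store(a, 0, 3*pos)[pos + 1] + 4)) ==> pos >= -6)


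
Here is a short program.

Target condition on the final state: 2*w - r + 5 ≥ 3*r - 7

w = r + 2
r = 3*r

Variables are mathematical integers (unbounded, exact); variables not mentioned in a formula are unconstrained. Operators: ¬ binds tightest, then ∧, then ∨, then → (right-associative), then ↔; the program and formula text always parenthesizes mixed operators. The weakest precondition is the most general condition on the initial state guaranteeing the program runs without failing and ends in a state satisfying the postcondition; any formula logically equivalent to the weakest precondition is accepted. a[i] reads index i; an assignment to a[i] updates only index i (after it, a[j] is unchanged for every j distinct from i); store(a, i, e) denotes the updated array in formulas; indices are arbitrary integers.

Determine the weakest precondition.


Working backward. After the program, the postcondition 2*w - r + 5 ≥ 3*r - 7 must hold; in canonical form it is 2*w ≥ 4*r - 12.
Before r := 3*r: 2*w ≥ 12*r - 12
Before w := r + 2: 10*r ≤ 16
Answer: WP = 10*r ≤ 16


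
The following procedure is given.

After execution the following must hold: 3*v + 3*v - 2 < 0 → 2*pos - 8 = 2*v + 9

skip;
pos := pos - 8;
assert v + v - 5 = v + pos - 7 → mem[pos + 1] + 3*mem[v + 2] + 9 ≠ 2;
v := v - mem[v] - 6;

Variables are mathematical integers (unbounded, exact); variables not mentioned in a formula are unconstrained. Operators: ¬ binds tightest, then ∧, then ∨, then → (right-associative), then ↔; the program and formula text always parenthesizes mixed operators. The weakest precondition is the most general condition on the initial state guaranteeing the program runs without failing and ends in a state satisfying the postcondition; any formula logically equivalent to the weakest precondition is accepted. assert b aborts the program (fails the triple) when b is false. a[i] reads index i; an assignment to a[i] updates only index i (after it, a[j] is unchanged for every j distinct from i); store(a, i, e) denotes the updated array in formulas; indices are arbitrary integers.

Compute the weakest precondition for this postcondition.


Working backward. After the program, the postcondition 3*v + 3*v - 2 < 0 → 2*pos - 8 = 2*v + 9 must hold; in canonical form it is 6*v < 2 → 2*pos = 2*v + 17.
Before v := v - mem[v] - 6: 6*v < 6*mem[v] + 38 → 2*mem[v] + 2*pos = 2*v + 5
Before assert v + v - 5 = v + pos - 7 → mem[pos + 1] + 3*mem[v + 2] + 9 ≠ 2: (v = pos - 2 → mem[pos + 1] + 3*mem[v + 2] ≠ -7) ∧ (6*v < 6*mem[v] + 38 → 2*mem[v] + 2*pos = 2*v + 5)
Before pos := pos - 8: (v = pos - 10 → 3*mem[v + 2] + mem[pos - 7] ≠ -7) ∧ (6*v < 6*mem[v] + 38 → 2*mem[v] + 2*pos = 2*v + 21)
Before skip: (v = pos - 10 → 3*mem[v + 2] + mem[pos - 7] ≠ -7) ∧ (6*v < 6*mem[v] + 38 → 2*mem[v] + 2*pos = 2*v + 21)
Answer: WP = (v = pos - 10 → 3*mem[v + 2] + mem[pos - 7] ≠ -7) ∧ (6*v < 6*mem[v] + 38 → 2*mem[v] + 2*pos = 2*v + 21)


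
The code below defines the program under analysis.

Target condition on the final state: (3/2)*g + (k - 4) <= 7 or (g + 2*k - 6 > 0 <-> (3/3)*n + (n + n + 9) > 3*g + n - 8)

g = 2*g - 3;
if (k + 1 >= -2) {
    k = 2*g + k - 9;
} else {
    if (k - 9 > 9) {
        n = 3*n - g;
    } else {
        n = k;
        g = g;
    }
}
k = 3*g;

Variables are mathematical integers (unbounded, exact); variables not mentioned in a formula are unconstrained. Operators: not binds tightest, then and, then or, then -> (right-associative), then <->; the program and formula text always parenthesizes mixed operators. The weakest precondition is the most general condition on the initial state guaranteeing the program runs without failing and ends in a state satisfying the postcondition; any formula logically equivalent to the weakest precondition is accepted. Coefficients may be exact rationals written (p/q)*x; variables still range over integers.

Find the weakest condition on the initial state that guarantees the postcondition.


Working backward. After the program, the postcondition (3/2)*g + (k - 4) <= 7 or (g + 2*k - 6 > 0 <-> (3/3)*n + (n + n + 9) > 3*g + n - 8) must hold; in canonical form it is (3/2)*g + k <= 11 or (g + 2*k > 6 <-> 2*n > 3*g - 17).
Before k := 3*g: (9/2)*g <= 11 or (7*g > 6 <-> 2*n > 3*g - 17)
Then branch requires (9/2)*g <= 11 or (7*g > 6 <-> 2*n > 3*g - 17); else branch requires (k > 18 -> ((9/2)*g <= 11 or (7*g > 6 <-> 6*n > 5*g - 17))) and ((not (k > 18)) -> ((9/2)*g <= 11 or (7*g > 6 <-> 2*k > 3*g - 17))).
Before the if: (k >= -3 -> ((9/2)*g <= 11 or (7*g > 6 <-> 2*n > 3*g - 17))) and ((not (k >= -3)) -> ((k > 18 -> ((9/2)*g <= 11 or (7*g > 6 <-> 6*n > 5*g - 17))) and ((not (k > 18)) -> ((9/2)*g <= 11 or (7*g > 6 <-> 2*k > 3*g - 17)))))
Before g := 2*g - 3: (k >= -3 -> (9*g <= 49/2 or (14*g > 27 <-> 2*n > 6*g - 26))) and ((not (k >= -3)) -> ((k > 18 -> (9*g <= 49/2 or (14*g > 27 <-> 6*n > 10*g - 32))) and ((not (k > 18)) -> (9*g <= 49/2 or (14*g > 27 <-> 2*k > 6*g - 26)))))
Answer: WP = (k >= -3 -> (9*g <= 49/2 or (14*g > 27 <-> 2*n > 6*g - 26))) and ((not (k >= -3)) -> ((k > 18 -> (9*g <= 49/2 or (14*g > 27 <-> 6*n > 10*g - 32))) and ((not (k > 18)) -> (9*g <= 49/2 or (14*g > 27 <-> 2*k > 6*g - 26)))))


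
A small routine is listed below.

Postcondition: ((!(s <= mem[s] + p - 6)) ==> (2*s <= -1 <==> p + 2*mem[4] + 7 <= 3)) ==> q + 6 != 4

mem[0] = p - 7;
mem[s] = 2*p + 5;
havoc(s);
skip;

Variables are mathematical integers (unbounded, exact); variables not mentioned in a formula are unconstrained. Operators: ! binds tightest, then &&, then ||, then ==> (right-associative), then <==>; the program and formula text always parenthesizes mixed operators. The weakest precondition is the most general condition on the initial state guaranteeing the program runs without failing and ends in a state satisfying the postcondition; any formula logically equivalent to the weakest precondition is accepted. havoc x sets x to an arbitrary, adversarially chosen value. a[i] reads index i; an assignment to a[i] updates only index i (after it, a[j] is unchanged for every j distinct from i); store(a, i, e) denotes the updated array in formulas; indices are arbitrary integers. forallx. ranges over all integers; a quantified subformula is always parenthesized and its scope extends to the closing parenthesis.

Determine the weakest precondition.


Working backward. After the program, the postcondition ((!(s <= mem[s] + p - 6)) ==> (2*s <= -1 <==> p + 2*mem[4] + 7 <= 3)) ==> q + 6 != 4 must hold; in canonical form it is ((!(s <= mem[s] + p - 6)) ==> (2*s <= -1 <==> 2*mem[4] + p <= -4)) ==> q != -2.
Before skip: ((!(s <= mem[s] + p - 6)) ==> (2*s <= -1 <==> 2*mem[4] + p <= -4)) ==> q != -2
Before havoc s: forall s_1. (((!(s_1 <= mem[s_1] + p - 6)) ==> (2*s_1 <= -1 <==> 2*mem[4] + p <= -4)) ==> q != -2)
Before mem[s] := 2*p + 5: forall s_1. (((!(s_1 <= store(mem, s, 2*p + 5)[s_1] + p - 6)) ==> (2*s_1 <= -1 <==> 2*store(mem, s, 2*p + 5)[4] + p <= -4)) ==> q != -2)
Before mem[0] := p - 7: forall s_1. (((!(s_1 <= store(store(mem, 0, p - 7), s, 2*p + 5)[s_1] + p - 6)) ==> (2*s_1 <= -1 <==> 2*store(store(mem, 0, p - 7), s, 2*p + 5)[4] + p <= -4)) ==> q != -2)
Answer: WP = forall s_1. (((!(s_1 <= store(store(mem, 0, p - 7), s, 2*p + 5)[s_1] + p - 6)) ==> (2*s_1 <= -1 <==> 2*store(store(mem, 0, p - 7), s, 2*p + 5)[4] + p <= -4)) ==> q != -2)


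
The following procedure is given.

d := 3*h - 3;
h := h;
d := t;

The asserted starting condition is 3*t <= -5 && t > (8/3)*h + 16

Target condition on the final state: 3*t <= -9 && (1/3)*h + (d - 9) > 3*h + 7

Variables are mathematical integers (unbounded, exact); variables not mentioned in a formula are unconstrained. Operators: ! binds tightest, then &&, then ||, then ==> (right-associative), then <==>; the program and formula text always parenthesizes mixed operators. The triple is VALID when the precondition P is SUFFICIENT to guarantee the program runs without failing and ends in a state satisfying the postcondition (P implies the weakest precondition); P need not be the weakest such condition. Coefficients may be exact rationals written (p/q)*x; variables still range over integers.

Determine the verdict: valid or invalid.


Working backward. After the program, the postcondition 3*t <= -9 && (1/3)*h + (d - 9) > 3*h + 7 must hold; in canonical form it is 3*t <= -9 && d > (8/3)*h + 16.
Before d := t: 3*t <= -9 && t > (8/3)*h + 16
Before h := h: 3*t <= -9 && t > (8/3)*h + 16
Before d := 3*h - 3: 3*t <= -9 && t > (8/3)*h + 16
The weakest precondition is 3*t <= -9 && t > (8/3)*h + 16.
Check whether 3*t <= -5 && t > (8/3)*h + 16 implies it.
Countermodel: at the initial state h = -7, t = -2, the precondition holds but the weakest precondition fails.
Answer: invalid


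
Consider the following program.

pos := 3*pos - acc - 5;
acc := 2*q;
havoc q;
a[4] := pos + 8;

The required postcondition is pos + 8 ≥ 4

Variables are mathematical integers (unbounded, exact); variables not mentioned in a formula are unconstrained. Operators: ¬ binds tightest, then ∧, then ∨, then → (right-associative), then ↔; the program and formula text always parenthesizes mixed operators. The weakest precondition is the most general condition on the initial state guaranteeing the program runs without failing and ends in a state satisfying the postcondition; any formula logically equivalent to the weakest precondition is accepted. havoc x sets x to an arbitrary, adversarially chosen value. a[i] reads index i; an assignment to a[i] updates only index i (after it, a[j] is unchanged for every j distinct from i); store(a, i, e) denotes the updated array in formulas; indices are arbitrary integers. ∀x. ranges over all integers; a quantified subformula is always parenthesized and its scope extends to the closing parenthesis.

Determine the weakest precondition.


Working backward. After the program, the postcondition pos + 8 ≥ 4 must hold; in canonical form it is pos ≥ -4.
Before a[4] := pos + 8: pos ≥ -4
Before havoc q: pos ≥ -4
Before acc := 2*q: pos ≥ -4
Before pos := 3*pos - acc - 5: 3*pos ≥ acc + 1
Answer: WP = 3*pos ≥ acc + 1


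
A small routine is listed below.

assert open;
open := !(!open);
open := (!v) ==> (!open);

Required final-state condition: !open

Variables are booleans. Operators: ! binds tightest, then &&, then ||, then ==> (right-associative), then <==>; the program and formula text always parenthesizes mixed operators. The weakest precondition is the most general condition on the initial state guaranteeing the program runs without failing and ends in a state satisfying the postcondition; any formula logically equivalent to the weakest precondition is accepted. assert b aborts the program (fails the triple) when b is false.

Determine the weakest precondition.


Working backward. After the program, !open must hold.
Before open := (!v) ==> (!open): !((!v) ==> (!open))
Before open := !(!open): !((!v) ==> (!open))
Before assert open: open && (!((!v) ==> (!open)))
Answer: WP = open && (!((!v) ==> (!open)))


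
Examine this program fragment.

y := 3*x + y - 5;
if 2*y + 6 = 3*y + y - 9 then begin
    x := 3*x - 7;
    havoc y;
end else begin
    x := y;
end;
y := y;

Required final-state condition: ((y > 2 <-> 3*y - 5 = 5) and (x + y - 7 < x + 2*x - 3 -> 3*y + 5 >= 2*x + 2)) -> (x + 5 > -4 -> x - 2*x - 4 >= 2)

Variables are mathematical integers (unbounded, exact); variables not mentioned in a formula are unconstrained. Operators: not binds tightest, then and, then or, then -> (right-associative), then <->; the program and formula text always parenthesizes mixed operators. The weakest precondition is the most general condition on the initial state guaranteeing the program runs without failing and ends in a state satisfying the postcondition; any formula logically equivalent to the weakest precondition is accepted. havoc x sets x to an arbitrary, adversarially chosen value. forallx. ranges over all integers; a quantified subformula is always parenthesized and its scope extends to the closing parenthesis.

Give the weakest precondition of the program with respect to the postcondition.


Working backward. After the program, the postcondition ((y > 2 <-> 3*y - 5 = 5) and (x + y - 7 < x + 2*x - 3 -> 3*y + 5 >= 2*x + 2)) -> (x + 5 > -4 -> x - 2*x - 4 >= 2) must hold; in canonical form it is ((y > 2 <-> 3*y = 10) and (y < 2*x + 4 -> 3*y >= 2*x - 3)) -> (x > -9 -> x <= -6).
Before y := y: ((y > 2 <-> 3*y = 10) and (y < 2*x + 4 -> 3*y >= 2*x - 3)) -> (x > -9 -> x <= -6)
Then branch requires forall y_1. (((y_1 > 2 <-> 3*y_1 = 10) and (y_1 < 6*x - 10 -> 3*y_1 >= 6*x - 17)) -> (3*x > -2 -> 3*x <= 1)); else branch requires ((y > 2 <-> 3*y = 10) and (y > -4 -> y >= -3)) -> (y > -9 -> y <= -6).
Before the if: (2*y = 15 -> (forall y_1. (((y_1 > 2 <-> 3*y_1 = 10) and (y_1 < 6*x - 10 -> 3*y_1 >= 6*x - 17)) -> (3*x > -2 -> 3*x <= 1)))) and ((not (2*y = 15)) -> (((y > 2 <-> 3*y = 10) and (y > -4 -> y >= -3)) -> (y > -9 -> y <= -6)))
Before y := 3*x + y - 5: (6*x + 2*y = 25 -> (forall y_1. (((y_1 > 2 <-> 3*y_1 = 10) and (y_1 < 6*x - 10 -> 3*y_1 >= 6*x - 17)) -> (3*x > -2 -> 3*x <= 1)))) and ((not (6*x + 2*y = 25)) -> (((3*x + y > 7 <-> 9*x + 3*y = 25) and (3*x + y > 1 -> 3*x + y >= 2)) -> (3*x + y > -4 -> 3*x + y <= -1)))
Answer: WP = (6*x + 2*y = 25 -> (forall y_1. (((y_1 > 2 <-> 3*y_1 = 10) and (y_1 < 6*x - 10 -> 3*y_1 >= 6*x - 17)) -> (3*x > -2 -> 3*x <= 1)))) and ((not (6*x + 2*y = 25)) -> (((3*x + y > 7 <-> 9*x + 3*y = 25) and (3*x + y > 1 -> 3*x + y >= 2)) -> (3*x + y > -4 -> 3*x + y <= -1)))


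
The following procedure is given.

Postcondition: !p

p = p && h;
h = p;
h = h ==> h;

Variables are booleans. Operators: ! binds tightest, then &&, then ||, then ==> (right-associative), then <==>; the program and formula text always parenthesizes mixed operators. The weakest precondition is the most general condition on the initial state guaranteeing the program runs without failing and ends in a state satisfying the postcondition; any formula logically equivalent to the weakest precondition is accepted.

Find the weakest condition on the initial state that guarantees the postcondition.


Working backward. After the program, !p must hold.
Before h := h ==> h: !p
Before h := p: !p
Before p := p && h: !(p && h)
Answer: WP = !(p && h)


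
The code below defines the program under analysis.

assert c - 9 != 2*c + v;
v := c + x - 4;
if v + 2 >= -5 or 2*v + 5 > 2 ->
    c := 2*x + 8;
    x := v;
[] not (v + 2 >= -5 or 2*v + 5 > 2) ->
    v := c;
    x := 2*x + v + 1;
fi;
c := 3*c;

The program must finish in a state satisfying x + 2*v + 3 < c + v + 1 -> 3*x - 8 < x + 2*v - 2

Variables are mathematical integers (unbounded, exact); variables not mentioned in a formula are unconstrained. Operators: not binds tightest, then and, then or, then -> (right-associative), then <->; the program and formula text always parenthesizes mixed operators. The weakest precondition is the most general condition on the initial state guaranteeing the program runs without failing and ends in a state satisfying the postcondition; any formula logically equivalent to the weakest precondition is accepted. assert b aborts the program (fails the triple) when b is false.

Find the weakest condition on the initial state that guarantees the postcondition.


Working backward. After the program, the postcondition x + 2*v + 3 < c + v + 1 -> 3*x - 8 < x + 2*v - 2 must hold; in canonical form it is v + x < c - 2 -> 2*x < 2*v + 6.
Before c := 3*c: v + x < 3*c - 2 -> 2*x < 2*v + 6
Then branch requires true; else branch requires 2*x < c - 3 -> 4*x < 4.
Before the if: (not (v >= -7 or 2*v > -3)) -> (2*x < c - 3 -> 4*x < 4)
Before v := c + x - 4: (not (c + x >= -3 or 2*c + 2*x > 5)) -> (2*x < c - 3 -> 4*x < 4)
Before assert c - 9 != 2*c + v: c + v != -9 and ((not (c + x >= -3 or 2*c + 2*x > 5)) -> (2*x < c - 3 -> 4*x < 4))
Answer: WP = c + v != -9 and ((not (c + x >= -3 or 2*c + 2*x > 5)) -> (2*x < c - 3 -> 4*x < 4))


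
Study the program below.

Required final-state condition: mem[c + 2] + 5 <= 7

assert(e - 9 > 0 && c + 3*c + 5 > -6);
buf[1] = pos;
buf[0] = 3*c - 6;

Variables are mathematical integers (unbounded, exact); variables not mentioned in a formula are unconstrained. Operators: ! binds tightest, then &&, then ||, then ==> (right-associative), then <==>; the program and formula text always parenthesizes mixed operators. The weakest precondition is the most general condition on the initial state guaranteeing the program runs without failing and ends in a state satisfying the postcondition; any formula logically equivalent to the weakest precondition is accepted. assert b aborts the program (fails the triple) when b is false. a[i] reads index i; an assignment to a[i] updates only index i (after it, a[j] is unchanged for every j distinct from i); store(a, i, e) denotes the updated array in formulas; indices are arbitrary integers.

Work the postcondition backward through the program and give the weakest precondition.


Working backward. After the program, the postcondition mem[c + 2] + 5 <= 7 must hold; in canonical form it is mem[c + 2] <= 2.
Before buf[0] := 3*c - 6: mem[c + 2] <= 2
Before buf[1] := pos: mem[c + 2] <= 2
Before assert e - 9 > 0 && c + 3*c + 5 > -6: e > 9 && 4*c > -11 && mem[c + 2] <= 2
Answer: WP = e > 9 && 4*c > -11 && mem[c + 2] <= 2


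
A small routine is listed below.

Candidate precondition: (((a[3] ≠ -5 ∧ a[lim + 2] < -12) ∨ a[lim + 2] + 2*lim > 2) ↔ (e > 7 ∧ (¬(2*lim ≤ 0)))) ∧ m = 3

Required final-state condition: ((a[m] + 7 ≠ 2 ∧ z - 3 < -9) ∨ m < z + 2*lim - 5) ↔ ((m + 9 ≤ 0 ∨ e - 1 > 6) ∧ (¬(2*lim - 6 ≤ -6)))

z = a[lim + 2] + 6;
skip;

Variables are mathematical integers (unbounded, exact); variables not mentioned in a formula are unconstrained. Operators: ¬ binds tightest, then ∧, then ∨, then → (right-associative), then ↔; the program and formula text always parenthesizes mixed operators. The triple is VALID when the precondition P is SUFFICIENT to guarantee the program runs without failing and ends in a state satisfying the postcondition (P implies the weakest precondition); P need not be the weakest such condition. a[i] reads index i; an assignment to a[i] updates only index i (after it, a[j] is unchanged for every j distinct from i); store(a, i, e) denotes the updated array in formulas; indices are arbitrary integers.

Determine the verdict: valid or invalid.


Working backward. After the program, the postcondition ((a[m] + 7 ≠ 2 ∧ z - 3 < -9) ∨ m < z + 2*lim - 5) ↔ ((m + 9 ≤ 0 ∨ e - 1 > 6) ∧ (¬(2*lim - 6 ≤ -6))) must hold; in canonical form it is ((a[m] ≠ -5 ∧ z < -6) ∨ m < 2*lim + z - 5) ↔ ((m ≤ -9 ∨ e > 7) ∧ (¬(2*lim ≤ 0))).
Before skip: ((a[m] ≠ -5 ∧ z < -6) ∨ m < 2*lim + z - 5) ↔ ((m ≤ -9 ∨ e > 7) ∧ (¬(2*lim ≤ 0)))
Before z := a[lim + 2] + 6: ((a[m] ≠ -5 ∧ a[lim + 2] < -12) ∨ m < a[lim + 2] + 2*lim + 1) ↔ ((m ≤ -9 ∨ e > 7) ∧ (¬(2*lim ≤ 0)))
The weakest precondition is ((a[m] ≠ -5 ∧ a[lim + 2] < -12) ∨ m < a[lim + 2] + 2*lim + 1) ↔ ((m ≤ -9 ∨ e > 7) ∧ (¬(2*lim ≤ 0))).
Check whether (((a[3] ≠ -5 ∧ a[lim + 2] < -12) ∨ a[lim + 2] + 2*lim > 2) ↔ (e > 7 ∧ (¬(2*lim ≤ 0)))) ∧ m = 3 implies it.
Every state satisfying the precondition satisfies the weakest precondition: the implication holds.
Answer: valid


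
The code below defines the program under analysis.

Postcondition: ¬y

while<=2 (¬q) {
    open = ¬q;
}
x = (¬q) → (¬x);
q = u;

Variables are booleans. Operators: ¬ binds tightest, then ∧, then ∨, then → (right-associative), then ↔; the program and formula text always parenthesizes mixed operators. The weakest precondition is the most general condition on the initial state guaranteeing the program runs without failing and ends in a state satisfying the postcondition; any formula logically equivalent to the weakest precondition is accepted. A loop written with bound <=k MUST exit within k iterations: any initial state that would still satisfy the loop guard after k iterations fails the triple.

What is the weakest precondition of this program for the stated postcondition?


Working backward. After the program, ¬y must hold.
Before q := u: ¬y
Before x := (¬q) → (¬x): ¬y
Before the loop (bound <=2), unroll the exhaustion recursion (WP_0 = exit-now case; WP_j = one more guarded iteration, up to j = 2):
  WP_0: q ∧ (¬y)
  WP_1: ((¬q) → (q ∧ (¬y))) ∧ (q → (¬y))
  WP_2: ((¬q) → (((¬q) → (q ∧ (¬y))) ∧ (q → (¬y)))) ∧ (q → (¬y))
So before the loop: ((¬q) → (((¬q) → (q ∧ (¬y))) ∧ (q → (¬y)))) ∧ (q → (¬y))
Answer: WP = ((¬q) → (((¬q) → (q ∧ (¬y))) ∧ (q → (¬y)))) ∧ (q → (¬y))


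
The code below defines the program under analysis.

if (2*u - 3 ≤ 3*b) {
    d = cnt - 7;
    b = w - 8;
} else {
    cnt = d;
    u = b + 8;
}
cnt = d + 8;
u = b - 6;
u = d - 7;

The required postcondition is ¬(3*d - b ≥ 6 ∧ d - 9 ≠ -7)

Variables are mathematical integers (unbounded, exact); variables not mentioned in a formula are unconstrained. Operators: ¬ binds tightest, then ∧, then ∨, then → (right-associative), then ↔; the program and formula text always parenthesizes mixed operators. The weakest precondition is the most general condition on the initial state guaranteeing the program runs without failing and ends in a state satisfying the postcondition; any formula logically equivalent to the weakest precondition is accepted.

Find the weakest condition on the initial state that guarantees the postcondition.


Working backward. After the program, the postcondition ¬(3*d - b ≥ 6 ∧ d - 9 ≠ -7) must hold; in canonical form it is ¬(3*d ≥ b + 6 ∧ d ≠ 2).
Before u := d - 7: ¬(3*d ≥ b + 6 ∧ d ≠ 2)
Before u := b - 6: ¬(3*d ≥ b + 6 ∧ d ≠ 2)
Before cnt := d + 8: ¬(3*d ≥ b + 6 ∧ d ≠ 2)
Then branch requires ¬(3*cnt ≥ w + 19 ∧ cnt ≠ 9); else branch requires ¬(3*d ≥ b + 6 ∧ d ≠ 2).
Before the if: (2*u ≤ 3*b + 3 → (¬(3*cnt ≥ w + 19 ∧ cnt ≠ 9))) ∧ ((¬(2*u ≤ 3*b + 3)) → (¬(3*d ≥ b + 6 ∧ d ≠ 2)))
Answer: WP = (2*u ≤ 3*b + 3 → (¬(3*cnt ≥ w + 19 ∧ cnt ≠ 9))) ∧ ((¬(2*u ≤ 3*b + 3)) → (¬(3*d ≥ b + 6 ∧ d ≠ 2)))


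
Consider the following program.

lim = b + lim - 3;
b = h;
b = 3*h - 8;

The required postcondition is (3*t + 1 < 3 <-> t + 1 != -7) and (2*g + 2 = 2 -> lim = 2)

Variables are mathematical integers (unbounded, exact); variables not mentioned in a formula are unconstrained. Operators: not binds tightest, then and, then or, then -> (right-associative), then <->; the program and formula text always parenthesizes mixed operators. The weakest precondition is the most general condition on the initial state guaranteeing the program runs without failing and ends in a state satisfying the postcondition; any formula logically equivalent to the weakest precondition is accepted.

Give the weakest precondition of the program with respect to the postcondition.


Working backward. After the program, the postcondition (3*t + 1 < 3 <-> t + 1 != -7) and (2*g + 2 = 2 -> lim = 2) must hold; in canonical form it is (3*t < 2 <-> t != -8) and (2*g = 0 -> lim = 2).
Before b := 3*h - 8: (3*t < 2 <-> t != -8) and (2*g = 0 -> lim = 2)
Before b := h: (3*t < 2 <-> t != -8) and (2*g = 0 -> lim = 2)
Before lim := b + lim - 3: (3*t < 2 <-> t != -8) and (2*g = 0 -> b + lim = 5)
Answer: WP = (3*t < 2 <-> t != -8) and (2*g = 0 -> b + lim = 5)


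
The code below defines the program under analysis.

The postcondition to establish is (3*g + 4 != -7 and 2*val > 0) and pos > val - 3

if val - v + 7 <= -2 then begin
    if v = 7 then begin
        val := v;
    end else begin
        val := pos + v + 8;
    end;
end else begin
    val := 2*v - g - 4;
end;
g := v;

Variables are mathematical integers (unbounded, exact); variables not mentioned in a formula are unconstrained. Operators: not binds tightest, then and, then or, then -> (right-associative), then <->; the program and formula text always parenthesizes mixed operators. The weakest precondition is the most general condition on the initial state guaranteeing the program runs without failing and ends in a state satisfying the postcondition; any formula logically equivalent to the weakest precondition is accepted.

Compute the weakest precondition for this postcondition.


Working backward. After the program, the postcondition (3*g + 4 != -7 and 2*val > 0) and pos > val - 3 must hold; in canonical form it is 3*g != -11 and 2*val > 0 and pos > val - 3.
Before g := v: 3*v != -11 and 2*val > 0 and pos > val - 3
Then branch requires (v = 7 -> (3*v != -11 and 2*v > 0 and pos > v - 3)) and ((not (v = 7)) -> (3*v != -11 and 2*pos + 2*v > -16 and v < -5)); else branch requires 3*v != -11 and 4*v > 2*g + 8 and g + pos > 2*v - 7.
Before the if: (val <= v - 9 -> ((v = 7 -> (3*v != -11 and 2*v > 0 and pos > v - 3)) and ((not (v = 7)) -> (3*v != -11 and 2*pos + 2*v > -16 and v < -5)))) and ((not (val <= v - 9)) -> (3*v != -11 and 4*v > 2*g + 8 and g + pos > 2*v - 7))
Answer: WP = (val <= v - 9 -> ((v = 7 -> (3*v != -11 and 2*v > 0 and pos > v - 3)) and ((not (v = 7)) -> (3*v != -11 and 2*pos + 2*v > -16 and v < -5)))) and ((not (val <= v - 9)) -> (3*v != -11 and 4*v > 2*g + 8 and g + pos > 2*v - 7))


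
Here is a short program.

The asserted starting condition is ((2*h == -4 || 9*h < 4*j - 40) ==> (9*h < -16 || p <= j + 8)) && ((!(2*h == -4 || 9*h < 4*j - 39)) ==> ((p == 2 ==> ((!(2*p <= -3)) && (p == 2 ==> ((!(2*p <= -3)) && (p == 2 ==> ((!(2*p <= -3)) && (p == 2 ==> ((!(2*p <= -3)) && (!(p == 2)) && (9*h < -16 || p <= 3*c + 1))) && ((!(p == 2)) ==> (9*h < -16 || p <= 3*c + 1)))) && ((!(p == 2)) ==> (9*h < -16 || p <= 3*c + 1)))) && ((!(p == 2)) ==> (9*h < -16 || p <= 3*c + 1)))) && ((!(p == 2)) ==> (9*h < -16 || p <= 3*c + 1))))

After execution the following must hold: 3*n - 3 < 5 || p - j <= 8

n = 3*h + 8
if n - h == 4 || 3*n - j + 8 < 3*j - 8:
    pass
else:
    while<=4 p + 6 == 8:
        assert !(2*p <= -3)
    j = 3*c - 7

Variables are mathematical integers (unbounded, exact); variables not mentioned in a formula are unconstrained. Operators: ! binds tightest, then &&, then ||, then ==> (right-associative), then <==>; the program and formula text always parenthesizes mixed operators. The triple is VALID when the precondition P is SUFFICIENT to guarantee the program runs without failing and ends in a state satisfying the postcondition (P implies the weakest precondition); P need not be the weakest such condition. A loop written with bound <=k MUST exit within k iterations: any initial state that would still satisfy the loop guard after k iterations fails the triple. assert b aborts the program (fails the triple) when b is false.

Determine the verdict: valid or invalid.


Working backward. After the program, the postcondition 3*n - 3 < 5 || p - j <= 8 must hold; in canonical form it is 3*n < 8 || p <= j + 8.
Then branch requires 3*n < 8 || p <= j + 8; else branch requires (p == 2 ==> ((!(2*p <= -3)) && (p == 2 ==> ((!(2*p <= -3)) && (p == 2 ==> ((!(2*p <= -3)) && (p == 2 ==> ((!(2*p <= -3)) && (!(p == 2)) && (3*n < 8 || p <= 3*c + 1))) && ((!(p == 2)) ==> (3*n < 8 || p <= 3*c + 1)))) && ((!(p == 2)) ==> (3*n < 8 || p <= 3*c + 1)))) && ((!(p == 2)) ==> (3*n < 8 || p <= 3*c + 1)))) && ((!(p == 2)) ==> (3*n < 8 || p <= 3*c + 1)).
Before the if: ((n == h + 4 || 3*n < 4*j - 16) ==> (3*n < 8 || p <= j + 8)) && ((!(n == h + 4 || 3*n < 4*j - 16)) ==> ((p == 2 ==> ((!(2*p <= -3)) && (p == 2 ==> ((!(2*p <= -3)) && (p == 2 ==> ((!(2*p <= -3)) && (p == 2 ==> ((!(2*p <= -3)) && (!(p == 2)) && (3*n < 8 || p <= 3*c + 1))) && ((!(p == 2)) ==> (3*n < 8 || p <= 3*c + 1)))) && ((!(p == 2)) ==> (3*n < 8 || p <= 3*c + 1)))) && ((!(p == 2)) ==> (3*n < 8 || p <= 3*c + 1)))) && ((!(p == 2)) ==> (3*n < 8 || p <= 3*c + 1))))
Before n := 3*h + 8: ((2*h == -4 || 9*h < 4*j - 40) ==> (9*h < -16 || p <= j + 8)) && ((!(2*h == -4 || 9*h < 4*j - 40)) ==> ((p == 2 ==> ((!(2*p <= -3)) && (p == 2 ==> ((!(2*p <= -3)) && (p == 2 ==> ((!(2*p <= -3)) && (p == 2 ==> ((!(2*p <= -3)) && (!(p == 2)) && (9*h < -16 || p <= 3*c + 1))) && ((!(p == 2)) ==> (9*h < -16 || p <= 3*c + 1)))) && ((!(p == 2)) ==> (9*h < -16 || p <= 3*c + 1)))) && ((!(p == 2)) ==> (9*h < -16 || p <= 3*c + 1)))) && ((!(p == 2)) ==> (9*h < -16 || p <= 3*c + 1))))
The weakest precondition is ((2*h == -4 || 9*h < 4*j - 40) ==> (9*h < -16 || p <= j + 8)) && ((!(2*h == -4 || 9*h < 4*j - 40)) ==> ((p == 2 ==> ((!(2*p <= -3)) && (p == 2 ==> ((!(2*p <= -3)) && (p == 2 ==> ((!(2*p <= -3)) && (p == 2 ==> ((!(2*p <= -3)) && (!(p == 2)) && (9*h < -16 || p <= 3*c + 1))) && ((!(p == 2)) ==> (9*h < -16 || p <= 3*c + 1)))) && ((!(p == 2)) ==> (9*h < -16 || p <= 3*c + 1)))) && ((!(p == 2)) ==> (9*h < -16 || p <= 3*c + 1)))) && ((!(p == 2)) ==> (9*h < -16 || p <= 3*c + 1)))).
Check whether ((2*h == -4 || 9*h < 4*j - 40) ==> (9*h < -16 || p <= j + 8)) && ((!(2*h == -4 || 9*h < 4*j - 39)) ==> ((p == 2 ==> ((!(2*p <= -3)) && (p == 2 ==> ((!(2*p <= -3)) && (p == 2 ==> ((!(2*p <= -3)) && (p == 2 ==> ((!(2*p <= -3)) && (!(p == 2)) && (9*h < -16 || p <= 3*c + 1))) && ((!(p == 2)) ==> (9*h < -16 || p <= 3*c + 1)))) && ((!(p == 2)) ==> (9*h < -16 || p <= 3*c + 1)))) && ((!(p == 2)) ==> (9*h < -16 || p <= 3*c + 1)))) && ((!(p == 2)) ==> (9*h < -16 || p <= 3*c + 1)))) implies it.
Countermodel: at the initial state c = 0, h = -4, j = 1, p = 2, the precondition holds but the weakest precondition fails.
Answer: invalid
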